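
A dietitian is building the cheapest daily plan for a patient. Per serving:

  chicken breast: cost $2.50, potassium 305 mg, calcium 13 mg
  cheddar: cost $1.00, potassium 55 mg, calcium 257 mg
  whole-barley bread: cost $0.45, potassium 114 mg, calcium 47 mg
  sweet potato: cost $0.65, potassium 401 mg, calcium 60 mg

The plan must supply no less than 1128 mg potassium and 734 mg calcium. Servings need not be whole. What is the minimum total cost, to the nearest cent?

chicken breast only: max(1128/305, 734/13) = 56.46 servings → $141.15.
cheddar only: max(1128/55, 734/257) = 20.51 servings → $20.51.
whole-barley bread only: max(1128/114, 734/47) = 15.62 servings → $7.03.
sweet potato only: max(1128/401, 734/60) = 12.23 servings → $7.95.
chicken breast + cheddar with both tight: 3.213 servings and 2.694 servings → $10.73.
chicken breast + whole-barley bread: intersection lies outside the first quadrant.
chicken breast + sweet potato: intersection lies outside the first quadrant.
cheddar + whole-barley bread with both tight: 1.148 servings and 9.341 servings → $5.35.
cheddar + sweet potato with both tight: 2.272 servings and 2.501 servings → $3.90.
whole-barley bread + sweet potato with both targets exact would need a negative amount; discard.
The minimum over all feasible corners is $3.90.

$3.90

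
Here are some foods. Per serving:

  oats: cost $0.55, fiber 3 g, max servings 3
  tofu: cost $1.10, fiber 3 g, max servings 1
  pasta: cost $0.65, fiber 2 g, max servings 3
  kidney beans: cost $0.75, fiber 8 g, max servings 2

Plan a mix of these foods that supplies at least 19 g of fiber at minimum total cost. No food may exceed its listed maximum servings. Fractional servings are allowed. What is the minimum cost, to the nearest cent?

Cost per g of fiber: kidney beans $0.0938, oats $0.1833, pasta $0.3250, tofu $0.3667.
Take 2 servings of kidney beans: +16.0 g fiber for $1.50 (total $1.50, still need 3.0 g).
Take 1 serving of oats: +3.0 g fiber for $0.55 (total $2.05, still need 0.0 g).
Filling from the cheapest source first is optimal under one linear minimum: $2.05.

$2.05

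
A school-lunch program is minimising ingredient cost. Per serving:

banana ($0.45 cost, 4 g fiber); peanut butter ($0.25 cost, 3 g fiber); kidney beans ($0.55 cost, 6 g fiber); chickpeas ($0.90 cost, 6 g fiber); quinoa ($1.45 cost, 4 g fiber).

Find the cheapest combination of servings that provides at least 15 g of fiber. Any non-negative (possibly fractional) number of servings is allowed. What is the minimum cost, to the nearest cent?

Cost per g of fiber: peanut butter $0.0833, kidney beans $0.0917, banana $0.1125, chickpeas $0.1500, quinoa $0.3625.
With no serving limits, use only peanut butter: 15 g / 3 g = 5 servings × $0.25 = $1.25.

$1.25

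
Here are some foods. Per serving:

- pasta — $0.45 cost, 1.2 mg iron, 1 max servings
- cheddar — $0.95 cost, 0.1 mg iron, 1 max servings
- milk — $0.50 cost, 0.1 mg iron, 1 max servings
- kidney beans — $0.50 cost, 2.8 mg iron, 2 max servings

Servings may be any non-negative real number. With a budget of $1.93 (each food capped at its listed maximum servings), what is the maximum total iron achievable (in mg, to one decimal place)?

6.9 mg

Iron per dollar: kidney beans 5.6, pasta 2.667, milk 0.2, cheddar 0.1053.
Take 2 servings of kidney beans: spends $1.00, +5.6 mg iron (running total 5.6 mg).
Take 1 serving of pasta: spends $0.45, +1.2 mg iron (running total 6.8 mg).
Take 0.96 servings of milk: spends $0.48, +0.1 mg iron (running total 6.9 mg).
Filling greedily by iron-per-dollar is optimal for one linear limit, giving 6.9 mg.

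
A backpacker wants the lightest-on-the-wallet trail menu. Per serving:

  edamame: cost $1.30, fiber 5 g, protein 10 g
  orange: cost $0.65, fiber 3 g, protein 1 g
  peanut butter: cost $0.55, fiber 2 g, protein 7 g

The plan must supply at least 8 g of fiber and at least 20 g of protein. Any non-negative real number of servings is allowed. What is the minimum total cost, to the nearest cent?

$2.05

At the optimum either one food covers both requirements or two foods hit both targets exactly; no other combination can be cheaper.
edamame only: max(8/5, 20/10) = 2 servings → $2.60.
orange only: max(8/3, 20/1) = 20 servings → $13.00.
peanut butter only: max(8/2, 20/7) = 4 servings → $2.20.
edamame + orange with both targets exact would need a negative amount; discard.
edamame + peanut butter with both tight: 1.067 servings and 1.333 servings → $2.12.
orange + peanut butter with both tight: 0.8421 servings and 2.737 servings → $2.05.
The minimum over all feasible corners is $2.05.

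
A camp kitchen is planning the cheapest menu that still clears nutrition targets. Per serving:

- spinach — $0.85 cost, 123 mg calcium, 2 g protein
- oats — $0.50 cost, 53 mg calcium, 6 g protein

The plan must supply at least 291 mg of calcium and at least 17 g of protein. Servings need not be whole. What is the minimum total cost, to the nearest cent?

spinach only: max(291/123, 17/2) = 8.5 servings → $7.22.
oats only: max(291/53, 17/6) = 5.491 servings → $2.75.
spinach + oats with both tight: 1.337 servings and 2.388 servings → $2.33.
Cheapest feasible corner: $2.33.

$2.33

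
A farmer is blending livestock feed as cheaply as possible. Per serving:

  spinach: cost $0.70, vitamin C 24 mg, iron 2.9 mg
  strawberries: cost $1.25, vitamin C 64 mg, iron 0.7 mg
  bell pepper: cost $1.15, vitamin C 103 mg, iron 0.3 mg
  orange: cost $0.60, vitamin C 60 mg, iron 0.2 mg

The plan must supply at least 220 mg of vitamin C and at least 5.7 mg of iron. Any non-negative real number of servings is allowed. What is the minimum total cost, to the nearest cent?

$3.01

spinach only: max(220/24, 5.7/2.9) = 9.167 servings → $6.42.
strawberries only: max(220/64, 5.7/0.7) = 8.143 servings → $10.18.
bell pepper only: max(220/103, 5.7/0.3) = 19 servings → $21.85.
orange only: max(220/60, 5.7/0.2) = 28.5 servings → $17.10.
spinach + strawberries with both tight: 1.249 servings and 2.969 servings → $4.59.
spinach + bell pepper with both tight: 1.788 servings and 1.719 servings → $3.23.
spinach + orange with both tight: 1.761 servings and 2.962 servings → $3.01.
strawberries + bell pepper with both targets exact would need a negative amount; discard.
strawberries + orange: the both-tight solution has a negative serving — not a feasible corner.
bell pepper + orange: intersection lies outside the first quadrant.
So the least-cost plan costs $3.01.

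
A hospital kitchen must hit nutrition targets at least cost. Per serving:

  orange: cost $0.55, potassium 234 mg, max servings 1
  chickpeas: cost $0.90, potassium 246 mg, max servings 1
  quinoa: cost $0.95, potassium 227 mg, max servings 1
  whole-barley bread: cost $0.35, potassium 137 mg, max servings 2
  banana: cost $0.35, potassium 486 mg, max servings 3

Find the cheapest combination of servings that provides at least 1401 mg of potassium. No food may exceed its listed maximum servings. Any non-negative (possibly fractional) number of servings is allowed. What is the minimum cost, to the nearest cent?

$1.01

Cost per mg of potassium: banana $0.0007, orange $0.0024, whole-barley bread $0.0026, chickpeas $0.0037, quinoa $0.0042.
Take 2.883 servings of banana: +1401.0 mg potassium for $1.01 (total $1.01, still need 0.0 mg).
Filling from the cheapest source first is optimal under one linear minimum: $1.01.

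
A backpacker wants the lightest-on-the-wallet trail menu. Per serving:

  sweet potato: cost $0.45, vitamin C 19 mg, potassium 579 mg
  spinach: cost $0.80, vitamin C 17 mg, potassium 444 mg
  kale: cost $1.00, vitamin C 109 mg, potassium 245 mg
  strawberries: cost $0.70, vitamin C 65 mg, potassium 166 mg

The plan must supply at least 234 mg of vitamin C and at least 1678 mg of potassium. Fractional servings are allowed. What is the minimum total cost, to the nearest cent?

$2.74

With two linear requirements the optimum uses one or two foods; enumerate the corners.
sweet potato only: max(234/19, 1678/579) = 12.32 servings → $5.54.
spinach only: max(234/17, 1678/444) = 13.76 servings → $11.01.
kale only: max(234/109, 1678/245) = 6.849 servings → $6.85.
strawberries only: max(234/65, 1678/166) = 10.11 servings → $7.08.
sweet potato + spinach: intersection lies outside the first quadrant.
sweet potato + kale with both tight: 2.148 servings and 1.772 servings → $2.74.
sweet potato + strawberries with both tight: 2.037 servings and 3.005 servings → $3.02.
spinach + kale with both tight: 2.839 servings and 1.704 servings → $3.98.
spinach + strawberries with both tight: 2.697 servings and 2.895 servings → $4.18.
kale + strawberries: the both-tight solution has a negative serving — not a feasible corner.
Cheapest feasible corner: $2.74.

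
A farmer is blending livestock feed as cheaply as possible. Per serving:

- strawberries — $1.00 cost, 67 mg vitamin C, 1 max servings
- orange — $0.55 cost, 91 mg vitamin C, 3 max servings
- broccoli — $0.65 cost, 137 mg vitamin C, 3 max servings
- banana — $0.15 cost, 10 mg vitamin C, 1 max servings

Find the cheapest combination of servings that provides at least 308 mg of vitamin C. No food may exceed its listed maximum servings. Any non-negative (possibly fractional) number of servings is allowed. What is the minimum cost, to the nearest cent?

$1.46

Cost per mg of vitamin C: broccoli $0.0047, orange $0.0060, strawberries $0.0149, banana $0.0150.
Take 2.248 servings of broccoli: +308.0 mg vitamin C for $1.46 (total $1.46, still need 0.0 mg).
Greedy by cheapest-per-mg is optimal for a single linear constraint, so the minimum cost is $1.46.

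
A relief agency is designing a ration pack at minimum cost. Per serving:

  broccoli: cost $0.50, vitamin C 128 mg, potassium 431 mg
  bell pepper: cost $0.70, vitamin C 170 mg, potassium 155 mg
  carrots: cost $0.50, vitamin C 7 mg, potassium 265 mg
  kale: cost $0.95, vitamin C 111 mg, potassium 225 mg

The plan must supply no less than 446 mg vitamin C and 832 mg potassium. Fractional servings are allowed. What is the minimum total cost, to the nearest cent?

With two linear requirements the optimum uses one or two foods; enumerate the corners.
broccoli only: max(446/128, 832/431) = 3.484 servings → $1.74.
bell pepper only: max(446/170, 832/155) = 5.368 servings → $3.76.
carrots only: max(446/7, 832/265) = 63.71 servings → $31.86.
kale only: max(446/111, 832/225) = 4.018 servings → $3.82.
broccoli + bell pepper with both tight: 1.353 servings and 1.605 servings → $1.80.
broccoli + carrots: intersection lies outside the first quadrant.
broccoli + kale with both targets exact would need a negative amount; discard.
bell pepper + carrots with both tight: 2.556 servings and 1.645 servings → $2.61.
bell pepper + kale with both tight: 0.38 servings and 3.436 servings → $3.53.
carrots + kale: the both-tight solution has a negative serving — not a feasible corner.
The minimum over all feasible corners is $1.74.

$1.74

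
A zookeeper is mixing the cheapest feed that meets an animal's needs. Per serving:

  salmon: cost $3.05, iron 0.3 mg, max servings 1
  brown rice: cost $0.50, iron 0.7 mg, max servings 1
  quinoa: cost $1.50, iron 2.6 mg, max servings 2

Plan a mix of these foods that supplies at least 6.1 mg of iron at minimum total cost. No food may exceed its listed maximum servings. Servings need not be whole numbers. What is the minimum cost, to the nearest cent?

$5.53

Cost per mg of iron: quinoa $0.5769, brown rice $0.7143, salmon $10.1667.
Take 2 servings of quinoa: +5.2 mg iron for $3.00 (total $3.00, still need 0.9 mg).
Take 1 serving of brown rice: +0.7 mg iron for $0.50 (total $3.50, still need 0.2 mg).
Take 0.6667 servings of salmon: +0.2 mg iron for $2.03 (total $5.53, still need 0.0 mg).
Filling from the cheapest source first is optimal under one linear minimum: $5.53.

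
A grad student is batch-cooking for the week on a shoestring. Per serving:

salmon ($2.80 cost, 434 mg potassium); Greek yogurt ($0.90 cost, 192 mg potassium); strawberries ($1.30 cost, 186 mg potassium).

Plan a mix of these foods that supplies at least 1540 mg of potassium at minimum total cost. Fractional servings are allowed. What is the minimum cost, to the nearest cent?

Cost per mg of potassium: Greek yogurt $0.0047, salmon $0.0065, strawberries $0.0070.
With no serving limits, use only Greek yogurt: 1540 mg / 192 mg = 8.021 servings × $0.90 = $7.22.

$7.22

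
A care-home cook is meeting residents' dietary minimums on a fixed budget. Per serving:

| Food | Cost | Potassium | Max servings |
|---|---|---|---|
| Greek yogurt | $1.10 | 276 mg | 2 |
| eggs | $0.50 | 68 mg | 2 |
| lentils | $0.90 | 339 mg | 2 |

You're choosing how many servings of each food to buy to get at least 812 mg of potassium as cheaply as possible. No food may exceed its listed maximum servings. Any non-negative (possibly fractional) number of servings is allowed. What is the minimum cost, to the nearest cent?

Cost per mg of potassium: lentils $0.0027, Greek yogurt $0.0040, eggs $0.0074.
Take 2 servings of lentils: +678.0 mg potassium for $1.80 (total $1.80, still need 134.0 mg).
Take 0.4855 servings of Greek yogurt: +134.0 mg potassium for $0.53 (total $2.33, still need 0.0 mg).
Greedy by cheapest-per-mg is optimal for a single linear constraint, so the minimum cost is $2.33.

$2.33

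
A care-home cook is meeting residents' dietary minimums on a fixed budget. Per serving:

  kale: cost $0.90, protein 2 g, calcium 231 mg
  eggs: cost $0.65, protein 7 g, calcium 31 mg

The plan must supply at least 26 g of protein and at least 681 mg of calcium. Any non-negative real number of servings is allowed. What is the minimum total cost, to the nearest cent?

Compare the cost at each extreme point of the feasible region.
kale only: max(26/2, 681/231) = 13 servings → $11.70.
eggs only: max(26/7, 681/31) = 21.97 servings → $14.28.
kale + eggs with both tight: 2.547 servings and 2.986 servings → $4.23.
The minimum over all feasible corners is $4.23.

$4.23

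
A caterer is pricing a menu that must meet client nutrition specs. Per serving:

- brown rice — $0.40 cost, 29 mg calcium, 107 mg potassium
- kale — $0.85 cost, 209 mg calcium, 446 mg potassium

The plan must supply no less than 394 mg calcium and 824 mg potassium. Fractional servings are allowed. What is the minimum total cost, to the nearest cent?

brown rice only: max(394/29, 824/107) = 13.59 servings → $5.43.
kale only: max(394/209, 824/446) = 1.885 servings → $1.60.
brown rice + kale with both targets exact would need a negative amount; discard.
The minimum over all feasible corners is $1.60.

$1.60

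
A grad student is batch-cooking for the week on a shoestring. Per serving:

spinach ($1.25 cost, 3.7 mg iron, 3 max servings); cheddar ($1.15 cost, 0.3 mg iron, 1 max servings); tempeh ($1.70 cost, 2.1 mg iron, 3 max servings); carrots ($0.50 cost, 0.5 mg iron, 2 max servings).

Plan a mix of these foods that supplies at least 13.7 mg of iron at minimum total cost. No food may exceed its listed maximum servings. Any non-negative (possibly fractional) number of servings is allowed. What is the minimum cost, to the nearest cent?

Cost per mg of iron: spinach $0.3378, tempeh $0.8095, carrots $1.0000, cheddar $3.8333.
Take 3 servings of spinach: +11.1 mg iron for $3.75 (total $3.75, still need 2.6 mg).
Take 1.238 servings of tempeh: +2.6 mg iron for $2.10 (total $5.85, still need 0.0 mg).
Filling from the cheapest source first is optimal under one linear minimum: $5.85.

$5.85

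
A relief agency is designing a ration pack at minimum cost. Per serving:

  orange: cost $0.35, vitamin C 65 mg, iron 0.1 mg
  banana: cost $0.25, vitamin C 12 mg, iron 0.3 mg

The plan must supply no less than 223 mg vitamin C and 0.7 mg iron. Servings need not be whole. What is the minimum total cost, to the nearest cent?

orange only: max(223/65, 0.7/0.1) = 7 servings → $2.45.
banana only: max(223/12, 0.7/0.3) = 18.58 servings → $4.65.
orange + banana with both tight: 3.197 servings and 1.268 servings → $1.44.
The minimum over all feasible corners is $1.44.

$1.44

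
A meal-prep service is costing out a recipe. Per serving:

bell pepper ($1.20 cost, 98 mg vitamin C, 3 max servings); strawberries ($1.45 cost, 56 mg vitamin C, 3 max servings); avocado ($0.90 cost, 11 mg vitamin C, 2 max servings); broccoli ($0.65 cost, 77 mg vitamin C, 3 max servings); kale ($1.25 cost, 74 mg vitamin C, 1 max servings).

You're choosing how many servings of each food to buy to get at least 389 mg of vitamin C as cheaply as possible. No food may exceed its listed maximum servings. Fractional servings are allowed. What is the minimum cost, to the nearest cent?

Cost per mg of vitamin C: broccoli $0.0084, bell pepper $0.0122, kale $0.0169, strawberries $0.0259, avocado $0.0818.
Take 3 servings of broccoli: +231.0 mg vitamin C for $1.95 (total $1.95, still need 158.0 mg).
Take 1.612 servings of bell pepper: +158.0 mg vitamin C for $1.93 (total $3.88, still need 0.0 mg).
Filling from the cheapest source first is optimal under one linear minimum: $3.88.

$3.88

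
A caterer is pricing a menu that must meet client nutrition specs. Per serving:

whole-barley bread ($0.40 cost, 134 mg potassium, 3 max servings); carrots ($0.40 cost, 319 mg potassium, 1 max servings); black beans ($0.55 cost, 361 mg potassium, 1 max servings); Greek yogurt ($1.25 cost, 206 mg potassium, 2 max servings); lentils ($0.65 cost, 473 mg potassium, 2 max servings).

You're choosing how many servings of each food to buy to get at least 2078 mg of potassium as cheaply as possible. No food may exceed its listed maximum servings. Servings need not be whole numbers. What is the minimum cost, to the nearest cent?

$3.75

Cost per mg of potassium: carrots $0.0013, lentils $0.0014, black beans $0.0015, whole-barley bread $0.0030, Greek yogurt $0.0061.
Take 1 serving of carrots: +319.0 mg potassium for $0.40 (total $0.40, still need 1759.0 mg).
Take 2 servings of lentils: +946.0 mg potassium for $1.30 (total $1.70, still need 813.0 mg).
Take 1 serving of black beans: +361.0 mg potassium for $0.55 (total $2.25, still need 452.0 mg).
Take 3 servings of whole-barley bread: +402.0 mg potassium for $1.20 (total $3.45, still need 50.0 mg).
Take 0.2427 servings of Greek yogurt: +50.0 mg potassium for $0.30 (total $3.75, still need 0.0 mg).
Greedy by cheapest-per-mg is optimal for a single linear constraint, so the minimum cost is $3.75.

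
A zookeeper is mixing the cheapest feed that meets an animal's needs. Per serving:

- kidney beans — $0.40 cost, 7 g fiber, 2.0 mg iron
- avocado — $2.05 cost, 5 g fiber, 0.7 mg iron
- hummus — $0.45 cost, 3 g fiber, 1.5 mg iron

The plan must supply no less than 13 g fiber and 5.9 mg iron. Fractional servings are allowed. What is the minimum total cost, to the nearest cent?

$1.18

The cheapest plan sits at a corner of the feasible region — with two constraints it uses at most two foods.
kidney beans only: max(13/7, 5.9/2.0) = 2.95 servings → $1.18.
avocado only: max(13/5, 5.9/0.7) = 8.429 servings → $17.28.
hummus only: max(13/3, 5.9/1.5) = 4.333 servings → $1.95.
kidney beans + avocado: intersection lies outside the first quadrant.
kidney beans + hummus with both tight: 0.4 servings and 3.4 servings → $1.69.
avocado + hummus with both tight: 0.3333 servings and 3.778 servings → $2.38.
Cheapest feasible corner: $1.18.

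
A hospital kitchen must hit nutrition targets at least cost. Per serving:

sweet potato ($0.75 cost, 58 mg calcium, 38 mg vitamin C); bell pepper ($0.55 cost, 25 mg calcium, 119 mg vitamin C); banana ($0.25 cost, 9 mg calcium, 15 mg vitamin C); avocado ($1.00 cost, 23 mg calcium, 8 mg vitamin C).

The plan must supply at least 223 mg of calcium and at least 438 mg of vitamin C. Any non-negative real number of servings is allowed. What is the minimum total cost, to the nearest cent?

Compare the cost at each extreme point of the feasible region.
sweet potato only: max(223/58, 438/38) = 11.53 servings → $8.64.
bell pepper only: max(223/25, 438/119) = 8.92 servings → $4.91.
banana only: max(223/9, 438/15) = 29.2 servings → $7.30.
avocado only: max(223/23, 438/8) = 54.75 servings → $54.75.
sweet potato + bell pepper with both tight: 2.619 servings and 2.844 servings → $3.53.
sweet potato + banana: the both-tight solution has a negative serving — not a feasible corner.
sweet potato + avocado: intersection lies outside the first quadrant.
bell pepper + banana with both tight: 0.8578 servings and 22.4 servings → $6.07.
bell pepper + avocado with both tight: 3.268 servings and 6.144 servings → $7.94.
banana + avocado: intersection lies outside the first quadrant.
So the least-cost plan costs $3.53.

$3.53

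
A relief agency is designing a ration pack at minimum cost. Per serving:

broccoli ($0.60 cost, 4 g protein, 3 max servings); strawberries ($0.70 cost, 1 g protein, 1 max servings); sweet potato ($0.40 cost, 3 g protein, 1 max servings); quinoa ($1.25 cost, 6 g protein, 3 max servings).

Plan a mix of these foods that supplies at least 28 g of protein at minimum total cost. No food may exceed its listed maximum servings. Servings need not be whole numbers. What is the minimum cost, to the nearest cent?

$4.91

Cost per g of protein: sweet potato $0.1333, broccoli $0.1500, quinoa $0.2083, strawberries $0.7000.
Take 1 serving of sweet potato: +3.0 g protein for $0.40 (total $0.40, still need 25.0 g).
Take 3 servings of broccoli: +12.0 g protein for $1.80 (total $2.20, still need 13.0 g).
Take 2.167 servings of quinoa: +13.0 g protein for $2.71 (total $4.91, still need 0.0 g).
Filling from the cheapest source first is optimal under one linear minimum: $4.91.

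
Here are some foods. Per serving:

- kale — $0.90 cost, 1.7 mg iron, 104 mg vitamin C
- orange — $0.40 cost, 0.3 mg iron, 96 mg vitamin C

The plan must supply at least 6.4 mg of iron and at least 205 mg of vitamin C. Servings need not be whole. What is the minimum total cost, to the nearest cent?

$3.39

For a min-cost LP with two ≥-constraints, a basic feasible solution has at most two positive variables.
kale only: max(6.4/1.7, 205/104) = 3.765 servings → $3.39.
orange only: max(6.4/0.3, 205/96) = 21.33 servings → $8.53.
kale + orange: intersection lies outside the first quadrant.
So the least-cost plan costs $3.39.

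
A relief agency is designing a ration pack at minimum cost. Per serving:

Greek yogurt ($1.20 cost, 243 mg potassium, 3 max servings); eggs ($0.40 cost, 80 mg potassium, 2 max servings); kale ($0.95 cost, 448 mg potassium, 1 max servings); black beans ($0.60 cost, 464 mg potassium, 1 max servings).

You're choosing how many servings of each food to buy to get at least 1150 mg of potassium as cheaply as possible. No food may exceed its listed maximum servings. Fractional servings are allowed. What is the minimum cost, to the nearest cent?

$2.73

Cost per mg of potassium: black beans $0.0013, kale $0.0021, Greek yogurt $0.0049, eggs $0.0050.
Take 1 serving of black beans: +464.0 mg potassium for $0.60 (total $0.60, still need 686.0 mg).
Take 1 serving of kale: +448.0 mg potassium for $0.95 (total $1.55, still need 238.0 mg).
Take 0.9794 servings of Greek yogurt: +238.0 mg potassium for $1.18 (total $2.73, still need 0.0 mg).
Filling from the cheapest source first is optimal under one linear minimum: $2.73.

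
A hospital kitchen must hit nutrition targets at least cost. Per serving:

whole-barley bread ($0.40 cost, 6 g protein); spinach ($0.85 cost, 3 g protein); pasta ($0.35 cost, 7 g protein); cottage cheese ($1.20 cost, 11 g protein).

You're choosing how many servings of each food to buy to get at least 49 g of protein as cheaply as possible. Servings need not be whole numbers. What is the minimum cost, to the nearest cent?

$2.45

Cost per g of protein: pasta $0.0500, whole-barley bread $0.0667, cottage cheese $0.1091, spinach $0.2833.
With no serving limits, use only pasta: 49 g / 7 g = 7 servings × $0.35 = $2.45.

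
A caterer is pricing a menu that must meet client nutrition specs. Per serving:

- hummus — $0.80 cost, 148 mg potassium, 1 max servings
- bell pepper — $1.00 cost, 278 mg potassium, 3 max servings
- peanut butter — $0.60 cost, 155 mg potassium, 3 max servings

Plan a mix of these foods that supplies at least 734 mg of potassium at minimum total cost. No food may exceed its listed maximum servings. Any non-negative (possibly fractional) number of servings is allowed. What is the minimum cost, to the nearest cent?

Cost per mg of potassium: bell pepper $0.0036, peanut butter $0.0039, hummus $0.0054.
Take 2.64 servings of bell pepper: +734.0 mg potassium for $2.64 (total $2.64, still need 0.0 mg).
Greedy by cheapest-per-mg is optimal for a single linear constraint, so the minimum cost is $2.64.

$2.64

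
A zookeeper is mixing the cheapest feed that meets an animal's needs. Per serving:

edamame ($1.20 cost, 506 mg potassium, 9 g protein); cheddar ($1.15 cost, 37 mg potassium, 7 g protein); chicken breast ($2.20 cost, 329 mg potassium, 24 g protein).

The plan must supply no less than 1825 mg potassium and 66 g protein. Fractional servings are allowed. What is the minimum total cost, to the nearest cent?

$6.95

A basic optimal solution has at most two foods positive. Try each food alone and each pair with both targets met exactly.
edamame only: max(1825/506, 66/9) = 7.333 servings → $8.80.
cheddar only: max(1825/37, 66/7) = 49.32 servings → $56.72.
chicken breast only: max(1825/329, 66/24) = 5.547 servings → $12.20.
edamame + cheddar with both tight: 3.22 servings and 5.289 servings → $9.95.
edamame + chicken breast with both tight: 2.405 servings and 1.848 servings → $6.95.
cheddar + chicken breast with both targets exact would need a negative amount; discard.
So the least-cost plan costs $6.95.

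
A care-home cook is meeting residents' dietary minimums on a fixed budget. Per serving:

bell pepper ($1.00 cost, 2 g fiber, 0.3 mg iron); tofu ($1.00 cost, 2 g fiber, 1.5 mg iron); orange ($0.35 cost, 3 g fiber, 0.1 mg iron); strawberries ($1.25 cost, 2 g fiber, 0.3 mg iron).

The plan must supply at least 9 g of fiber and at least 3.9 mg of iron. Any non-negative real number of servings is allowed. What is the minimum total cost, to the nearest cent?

$2.98

Compare the cost at each extreme point of the feasible region.
bell pepper only: max(9/2, 3.9/0.3) = 13 servings → $13.00.
tofu only: max(9/2, 3.9/1.5) = 4.5 servings → $4.50.
orange only: max(9/3, 3.9/0.1) = 39 servings → $13.65.
strawberries only: max(9/2, 3.9/0.3) = 13 servings → $16.25.
bell pepper + tofu with both tight: 2.375 servings and 2.125 servings → $4.50.
bell pepper + orange with both targets exact would need a negative amount; discard.
bell pepper + strawberries (both tight): parallel constraints — no distinct corner.
tofu + orange with both tight: 2.512 servings and 1.326 servings → $2.98.
tofu + strawberries with both tight: 2.125 servings and 2.375 servings → $5.09.
orange + strawberries: intersection lies outside the first quadrant.
The minimum over all feasible corners is $2.98.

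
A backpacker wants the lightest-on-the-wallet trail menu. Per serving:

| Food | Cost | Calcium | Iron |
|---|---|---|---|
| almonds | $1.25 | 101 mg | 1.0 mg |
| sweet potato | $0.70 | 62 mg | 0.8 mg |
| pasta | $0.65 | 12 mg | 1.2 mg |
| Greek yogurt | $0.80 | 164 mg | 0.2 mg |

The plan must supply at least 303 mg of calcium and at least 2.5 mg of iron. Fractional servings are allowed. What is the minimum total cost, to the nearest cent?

The cheapest plan sits at a corner of the feasible region — with two constraints it uses at most two foods.
almonds only: max(303/101, 2.5/1.0) = 3 servings → $3.75.
sweet potato only: max(303/62, 2.5/0.8) = 4.887 servings → $3.42.
pasta only: max(303/12, 2.5/1.2) = 25.25 servings → $16.41.
Greek yogurt only: max(303/164, 2.5/0.2) = 12.5 servings → $10.00.
almonds + sweet potato: the both-tight solution has a negative serving — not a feasible corner.
almonds + pasta: intersection lies outside the first quadrant.
almonds + Greek yogurt with both tight: 2.43 servings and 0.3512 servings → $3.32.
sweet potato + pasta: intersection lies outside the first quadrant.
sweet potato + Greek yogurt with both tight: 2.941 servings and 0.7357 servings → $2.65.
pasta + Greek yogurt with both tight: 1.797 servings and 1.716 servings → $2.54.
So the least-cost plan costs $2.54.

$2.54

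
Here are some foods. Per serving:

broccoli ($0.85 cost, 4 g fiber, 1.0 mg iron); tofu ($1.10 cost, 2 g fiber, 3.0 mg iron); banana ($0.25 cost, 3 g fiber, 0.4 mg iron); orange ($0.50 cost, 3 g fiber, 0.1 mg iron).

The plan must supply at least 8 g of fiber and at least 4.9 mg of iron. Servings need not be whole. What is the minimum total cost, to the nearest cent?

$1.98

At the optimum either one food covers both requirements or two foods hit both targets exactly; no other combination can be cheaper.
broccoli only: max(8/4, 4.9/1.0) = 4.9 servings → $4.17.
tofu only: max(8/2, 4.9/3.0) = 4 servings → $4.40.
banana only: max(8/3, 4.9/0.4) = 12.25 servings → $3.06.
orange only: max(8/3, 4.9/0.1) = 49 servings → $24.50.
broccoli + tofu with both tight: 1.42 servings and 1.16 servings → $2.48.
broccoli + banana: intersection lies outside the first quadrant.
broccoli + orange: intersection lies outside the first quadrant.
tofu + banana with both tight: 1.402 servings and 1.732 servings → $1.98.
tofu + orange with both tight: 1.58 servings and 1.614 servings → $2.54.
banana + orange: intersection lies outside the first quadrant.
So the least-cost plan costs $1.98.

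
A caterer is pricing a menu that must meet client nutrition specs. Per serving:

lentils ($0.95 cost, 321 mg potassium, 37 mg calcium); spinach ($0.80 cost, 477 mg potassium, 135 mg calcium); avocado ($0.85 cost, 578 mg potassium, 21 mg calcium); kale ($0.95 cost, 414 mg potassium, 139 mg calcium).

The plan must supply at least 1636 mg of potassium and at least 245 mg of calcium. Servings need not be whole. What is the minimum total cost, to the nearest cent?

lentils only: max(1636/321, 245/37) = 6.622 servings → $6.29.
spinach only: max(1636/477, 245/135) = 3.43 servings → $2.74.
avocado only: max(1636/578, 245/21) = 11.67 servings → $9.92.
kale only: max(1636/414, 245/139) = 3.952 servings → $3.75.
lentils + spinach with both tight: 4.049 servings and 0.7052 servings → $4.41.
lentils + avocado: the both-tight solution has a negative serving — not a feasible corner.
lentils + kale with both tight: 4.299 servings and 0.6182 servings → $4.67.
spinach + avocado with both tight: 1.577 servings and 1.529 servings → $2.56.
spinach + kale with both targets exact would need a negative amount; discard.
avocado + kale with both tight: 1.758 servings and 1.497 servings → $2.92.
Cheapest feasible corner: $2.56.

$2.56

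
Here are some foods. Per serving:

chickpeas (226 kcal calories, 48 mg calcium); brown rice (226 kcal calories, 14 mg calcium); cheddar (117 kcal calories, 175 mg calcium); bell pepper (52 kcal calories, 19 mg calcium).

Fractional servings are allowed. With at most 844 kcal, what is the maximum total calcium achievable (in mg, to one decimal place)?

Calcium per kcal: cheddar 1.496, bell pepper 0.3654, chickpeas 0.2124, brown rice 0.06195.
With no serving limits, spend the whole calories allowance on cheddar: 844 kcal / 117 kcal × 175 mg = 1262.4 mg.

1262.4 mg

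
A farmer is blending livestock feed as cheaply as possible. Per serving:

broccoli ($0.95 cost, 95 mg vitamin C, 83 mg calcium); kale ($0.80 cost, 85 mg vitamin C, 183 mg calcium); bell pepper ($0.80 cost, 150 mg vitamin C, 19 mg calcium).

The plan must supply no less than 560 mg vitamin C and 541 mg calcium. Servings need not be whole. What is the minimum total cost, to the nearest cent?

At the optimum either one food covers both requirements or two foods hit both targets exactly; no other combination can be cheaper.
broccoli only: max(560/95, 541/83) = 6.518 servings → $6.19.
kale only: max(560/85, 541/183) = 6.588 servings → $5.27.
bell pepper only: max(560/150, 541/19) = 28.47 servings → $22.78.
broccoli + kale with both tight: 5.469 servings and 0.4758 servings → $5.58.
broccoli + bell pepper with both targets exact would need a negative amount; discard.
kale + bell pepper with both tight: 2.729 servings and 2.187 servings → $3.93.
The minimum over all feasible corners is $3.93.

$3.93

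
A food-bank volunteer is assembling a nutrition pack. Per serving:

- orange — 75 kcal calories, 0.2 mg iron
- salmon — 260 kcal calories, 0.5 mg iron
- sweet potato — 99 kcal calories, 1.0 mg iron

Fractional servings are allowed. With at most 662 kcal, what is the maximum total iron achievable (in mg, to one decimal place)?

6.7 mg

Iron per kcal: sweet potato 0.0101, orange 0.002667, salmon 0.001923.
With no serving limits, spend the whole calories allowance on sweet potato: 662 kcal / 99 kcal × 1.0 mg = 6.7 mg.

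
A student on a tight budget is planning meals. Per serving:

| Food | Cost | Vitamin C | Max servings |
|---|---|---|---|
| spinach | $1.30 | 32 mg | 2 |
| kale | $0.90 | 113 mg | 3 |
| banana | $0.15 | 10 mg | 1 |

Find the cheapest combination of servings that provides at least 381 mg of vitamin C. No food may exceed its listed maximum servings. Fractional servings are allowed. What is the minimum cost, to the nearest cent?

$4.15

Cost per mg of vitamin C: kale $0.0080, banana $0.0150, spinach $0.0406.
Take 3 servings of kale: +339.0 mg vitamin C for $2.70 (total $2.70, still need 42.0 mg).
Take 1 serving of banana: +10.0 mg vitamin C for $0.15 (total $2.85, still need 32.0 mg).
Take 1 serving of spinach: +32.0 mg vitamin C for $1.30 (total $4.15, still need 0.0 mg).
Filling from the cheapest source first is optimal under one linear minimum: $4.15.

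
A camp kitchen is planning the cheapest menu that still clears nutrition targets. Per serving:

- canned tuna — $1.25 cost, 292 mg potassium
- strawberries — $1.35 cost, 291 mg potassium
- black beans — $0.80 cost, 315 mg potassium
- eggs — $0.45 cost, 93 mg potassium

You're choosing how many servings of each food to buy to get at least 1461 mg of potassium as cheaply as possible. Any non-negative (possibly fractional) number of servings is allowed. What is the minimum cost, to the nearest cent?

Cost per mg of potassium: black beans $0.0025, canned tuna $0.0043, strawberries $0.0046, eggs $0.0048.
With no serving limits, use only black beans: 1461 mg / 315 mg = 4.638 servings × $0.80 = $3.71.

$3.71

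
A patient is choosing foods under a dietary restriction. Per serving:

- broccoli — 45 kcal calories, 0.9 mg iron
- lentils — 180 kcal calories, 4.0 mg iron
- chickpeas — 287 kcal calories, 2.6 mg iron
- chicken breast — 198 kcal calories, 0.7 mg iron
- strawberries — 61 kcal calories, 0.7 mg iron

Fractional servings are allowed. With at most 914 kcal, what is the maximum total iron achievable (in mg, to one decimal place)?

Iron per kcal: lentils 0.02222, broccoli 0.02, strawberries 0.01148, chickpeas 0.009059, chicken breast 0.003535.
With no serving limits, spend the whole calories allowance on lentils: 914 kcal / 180 kcal × 4.0 mg = 20.3 mg.

20.3 mg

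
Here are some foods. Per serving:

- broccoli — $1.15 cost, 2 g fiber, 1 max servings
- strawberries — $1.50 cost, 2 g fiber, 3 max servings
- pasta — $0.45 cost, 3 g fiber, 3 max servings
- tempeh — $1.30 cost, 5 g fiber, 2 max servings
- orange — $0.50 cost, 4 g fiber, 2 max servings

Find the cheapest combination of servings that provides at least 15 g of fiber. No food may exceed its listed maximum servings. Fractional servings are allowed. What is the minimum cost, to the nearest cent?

$2.05

Cost per g of fiber: orange $0.1250, pasta $0.1500, tempeh $0.2600, broccoli $0.5750, strawberries $0.7500.
Take 2 servings of orange: +8.0 g fiber for $1.00 (total $1.00, still need 7.0 g).
Take 2.333 servings of pasta: +7.0 g fiber for $1.05 (total $2.05, still need 0.0 g).
Greedy by cheapest-per-g is optimal for a single linear constraint, so the minimum cost is $2.05.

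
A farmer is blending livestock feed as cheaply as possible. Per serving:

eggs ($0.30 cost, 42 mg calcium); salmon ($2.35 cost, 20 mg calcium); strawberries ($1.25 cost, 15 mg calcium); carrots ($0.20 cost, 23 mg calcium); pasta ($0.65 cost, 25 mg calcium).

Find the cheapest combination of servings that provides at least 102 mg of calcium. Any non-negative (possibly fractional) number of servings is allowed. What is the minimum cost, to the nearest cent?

Cost per mg of calcium: eggs $0.0071, carrots $0.0087, pasta $0.0260, strawberries $0.0833, salmon $0.1175.
With no serving limits, use only eggs: 102 mg / 42 mg = 2.429 servings × $0.30 = $0.73.

$0.73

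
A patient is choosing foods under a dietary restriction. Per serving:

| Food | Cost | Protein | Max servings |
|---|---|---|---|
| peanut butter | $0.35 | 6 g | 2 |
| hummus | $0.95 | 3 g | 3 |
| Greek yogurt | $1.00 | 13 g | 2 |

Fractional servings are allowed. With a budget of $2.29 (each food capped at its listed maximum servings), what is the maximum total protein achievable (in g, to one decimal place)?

Protein per dollar: peanut butter 17.14, Greek yogurt 13, hummus 3.158.
Take 2 servings of peanut butter: spends $0.70, +12.0 g protein (running total 12.0 g).
Take 1.59 servings of Greek yogurt: spends $1.59, +20.7 g protein (running total 32.7 g).
Filling greedily by protein-per-dollar is optimal for one linear limit, giving 32.7 g.

32.7 g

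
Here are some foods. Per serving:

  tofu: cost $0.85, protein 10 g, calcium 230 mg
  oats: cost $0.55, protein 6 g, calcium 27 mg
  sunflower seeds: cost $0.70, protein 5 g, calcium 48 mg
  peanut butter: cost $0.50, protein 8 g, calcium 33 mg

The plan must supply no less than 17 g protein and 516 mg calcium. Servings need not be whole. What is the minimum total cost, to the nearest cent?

$1.91

For a min-cost LP with two ≥-constraints, a basic feasible solution has at most two positive variables.
tofu only: max(17/10, 516/230) = 2.243 servings → $1.91.
oats only: max(17/6, 516/27) = 19.11 servings → $10.51.
sunflower seeds only: max(17/5, 516/48) = 10.75 servings → $7.53.
peanut butter only: max(17/8, 516/33) = 15.64 servings → $7.82.
tofu + oats with both targets exact would need a negative amount; discard.
tofu + sunflower seeds: the both-tight solution has a negative serving — not a feasible corner.
tofu + peanut butter: the both-tight solution has a negative serving — not a feasible corner.
oats + sunflower seeds: the both-tight solution has a negative serving — not a feasible corner.
oats + peanut butter: the both-tight solution has a negative serving — not a feasible corner.
sunflower seeds + peanut butter with both targets exact would need a negative amount; discard.
So the least-cost plan costs $1.91.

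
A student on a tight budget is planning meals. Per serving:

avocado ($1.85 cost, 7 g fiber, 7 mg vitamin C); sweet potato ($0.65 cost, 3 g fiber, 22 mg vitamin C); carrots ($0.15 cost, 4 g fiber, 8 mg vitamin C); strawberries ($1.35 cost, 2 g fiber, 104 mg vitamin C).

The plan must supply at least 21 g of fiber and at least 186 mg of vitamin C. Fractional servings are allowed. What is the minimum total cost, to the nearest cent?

Two binding constraints pin down two serving amounts, so the optimal mix uses at most two foods. The candidates are each food alone (scaled to the tighter of fiber/vitamin C) and each pair with both constraints tight.
avocado only: max(21/7, 186/7) = 26.57 servings → $49.16.
sweet potato only: max(21/3, 186/22) = 8.455 servings → $5.50.
carrots only: max(21/4, 186/8) = 23.25 servings → $3.49.
strawberries only: max(21/2, 186/104) = 10.5 servings → $14.18.
avocado + sweet potato: the both-tight solution has a negative serving — not a feasible corner.
avocado + carrots: the both-tight solution has a negative serving — not a feasible corner.
avocado + strawberries with both tight: 2.538 servings and 1.618 servings → $6.88.
sweet potato + carrots: intersection lies outside the first quadrant.
sweet potato + strawberries with both tight: 6.761 servings and 0.3582 servings → $4.88.
carrots + strawberries with both tight: 4.53 servings and 1.44 servings → $2.62.
The minimum over all feasible corners is $2.62.

$2.62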